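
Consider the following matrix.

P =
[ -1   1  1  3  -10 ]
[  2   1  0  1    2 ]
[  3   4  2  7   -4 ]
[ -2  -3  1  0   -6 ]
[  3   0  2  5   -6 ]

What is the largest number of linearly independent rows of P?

4

Row reduce to echelon form.
R2 ← R2 + (2)·R1: [0, 3, 2, 7, -18]
R3 ← R3 + (3)·R1: [0, 7, 5, 16, -34]
R4 ← R4 − (2)·R1: [0, -5, -1, -6, 14]
R5 ← R5 + (3)·R1: [0, 3, 5, 14, -36]
R3 ← R3 − (7/3)·R2: [0, 0, 1/3, -1/3, 8]
R4 ← R4 + (5/3)·R2: [0, 0, 7/3, 17/3, -16]
R5 ← R5 − R2: [0, 0, 3, 7, -18]
R4 ← R4 − (7)·R3: [0, 0, 0, 8, -72]
R5 ← R5 − (9)·R3: [0, 0, 0, 10, -90]
R5 ← R5 − (5/4)·R4: [0, 0, 0, 0, 0]
Echelon form has 4 nonzero rows, so rank(P) = 4.
The rank gives the maximum number of linearly independent rows: 4.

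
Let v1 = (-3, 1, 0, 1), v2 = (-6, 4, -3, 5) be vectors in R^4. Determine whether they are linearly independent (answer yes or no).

Form the matrix with these vectors as rows and row reduce.
R2 ← R2 − (2)·R1: [0, 2, -3, 3]
2 nonzero rows, so the 2 vectors span a space of dimension 2.
Since 2 = 2, the vectors are linearly independent.

yes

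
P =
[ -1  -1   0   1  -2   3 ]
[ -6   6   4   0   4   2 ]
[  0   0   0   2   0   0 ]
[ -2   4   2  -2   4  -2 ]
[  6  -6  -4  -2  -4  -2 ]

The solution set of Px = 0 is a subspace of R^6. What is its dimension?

Row reduce to echelon form.
R2 ← R2 − (6)·R1: [0, 12, 4, -6, 16, -16]
R4 ← R4 − (2)·R1: [0, 6, 2, -4, 8, -8]
R5 ← R5 + (6)·R1: [0, -12, -4, 4, -16, 16]
R4 ← R4 − (1/2)·R2: [0, 0, 0, -1, 0, 0]
R5 ← R5 + R2: [0, 0, 0, -2, 0, 0]
R4 ← R4 + (1/2)·R3: [0, 0, 0, 0, 0, 0]
R5 ← R5 + R3: [0, 0, 0, 0, 0, 0]
3 nonzero rows, so rank(P) = 3.
P has 6 columns; by rank–nullity, nullity = 6 − 3 = 3.

3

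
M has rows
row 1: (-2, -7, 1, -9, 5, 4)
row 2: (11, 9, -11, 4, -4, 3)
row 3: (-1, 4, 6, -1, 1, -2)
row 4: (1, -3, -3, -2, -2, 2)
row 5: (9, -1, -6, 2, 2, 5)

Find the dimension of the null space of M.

Row reduce to echelon form.
R2 ← R2 + (11/2)·R1: [0, -59/2, -11/2, -91/2, 47/2, 25]
R3 ← R3 − (1/2)·R1: [0, 15/2, 11/2, 7/2, -3/2, -4]
R4 ← R4 + (1/2)·R1: [0, -13/2, -5/2, -13/2, 1/2, 4]
R5 ← R5 + (9/2)·R1: [0, -65/2, -3/2, -77/2, 49/2, 23]
R3 ← R3 + (15/59)·R2: [0, 0, 242/59, -476/59, 264/59, 139/59]
R4 ← R4 − (13/59)·R2: [0, 0, -76/59, 208/59, -276/59, -89/59]
R5 ← R5 − (65/59)·R2: [0, 0, 269/59, 686/59, -82/59, -268/59]
R4 ← R4 + (38/121)·R3: [0, 0, 0, 120/121, -36/11, -93/121]
R5 ← R5 − (269/242)·R3: [0, 0, 0, 2492/121, -70/11, -1733/242]
R5 ← R5 − (623/30)·R4: [0, 0, 0, 0, 308/5, 44/5]
5 nonzero rows, so rank(M) = 5.
M has 6 columns; by rank–nullity, nullity = 6 − 5 = 1.

1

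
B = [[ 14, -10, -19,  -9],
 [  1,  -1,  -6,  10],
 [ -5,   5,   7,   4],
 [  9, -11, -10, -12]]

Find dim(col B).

4

Row reduce to echelon form.
R2 ← R2 − (1/14)·R1: [0, -2/7, -65/14, 149/14]
R3 ← R3 + (5/14)·R1: [0, 10/7, 3/14, 11/14]
R4 ← R4 − (9/14)·R1: [0, -32/7, 31/14, -87/14]
R3 ← R3 + (5)·R2: [0, 0, -23, 54]
R4 ← R4 − (16)·R2: [0, 0, 153/2, -353/2]
R4 ← R4 + (153/46)·R3: [0, 0, 0, 143/46]
Echelon form has 4 nonzero rows, so rank(B) = 4.
The column space has dimension equal to the rank: 4.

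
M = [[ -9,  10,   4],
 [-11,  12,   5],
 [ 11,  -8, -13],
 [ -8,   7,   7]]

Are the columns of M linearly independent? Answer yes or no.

Row reduce M to echelon form.
R2 ← R2 − (11/9)·R1: [0, -2/9, 1/9]
R3 ← R3 + (11/9)·R1: [0, 38/9, -73/9]
R4 ← R4 − (8/9)·R1: [0, -17/9, 31/9]
R3 ← R3 + (19)·R2: [0, 0, -6]
R4 ← R4 − (17/2)·R2: [0, 0, 5/2]
R4 ← R4 + (5/12)·R3: [0, 0, 0]
3 pivots among 3 columns.
Every column is a pivot column, so the columns are linearly independent.

yes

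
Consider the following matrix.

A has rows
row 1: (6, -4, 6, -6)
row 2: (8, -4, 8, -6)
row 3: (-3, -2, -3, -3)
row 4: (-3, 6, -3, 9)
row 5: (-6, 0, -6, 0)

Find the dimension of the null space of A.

2

Row reduce to echelon form.
R2 ← R2 − (4/3)·R1: [0, 4/3, 0, 2]
R3 ← R3 + (1/2)·R1: [0, -4, 0, -6]
R4 ← R4 + (1/2)·R1: [0, 4, 0, 6]
R5 ← R5 + R1: [0, -4, 0, -6]
R3 ← R3 + (3)·R2: [0, 0, 0, 0]
R4 ← R4 − (3)·R2: [0, 0, 0, 0]
R5 ← R5 + (3)·R2: [0, 0, 0, 0]
2 nonzero rows, so rank(A) = 2.
A has 4 columns; by rank–nullity, nullity = 4 − 2 = 2.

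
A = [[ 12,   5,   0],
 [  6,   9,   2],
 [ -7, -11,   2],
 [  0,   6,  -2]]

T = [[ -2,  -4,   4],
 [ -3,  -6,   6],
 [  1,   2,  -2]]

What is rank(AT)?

First compute AT:
[[-39, -78,  78],
 [-37, -74,  74],
 [ 49,  98, -98],
 [-20, -40,  40]]
Now row reduce the product.
R2 ← R2 − (37/39)·R1: [0, 0, 0]
R3 ← R3 + (49/39)·R1: [0, 0, 0]
R4 ← R4 − (20/39)·R1: [0, 0, 0]
1 nonzero row, so rank(AT) = 1.

1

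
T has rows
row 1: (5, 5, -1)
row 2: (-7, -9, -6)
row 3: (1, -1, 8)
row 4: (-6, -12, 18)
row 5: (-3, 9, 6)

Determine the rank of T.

Row reduce to echelon form.
R2 ← R2 + (7/5)·R1: [0, -2, -37/5]
R3 ← R3 − (1/5)·R1: [0, -2, 41/5]
R4 ← R4 + (6/5)·R1: [0, -6, 84/5]
R5 ← R5 + (3/5)·R1: [0, 12, 27/5]
R3 ← R3 − R2: [0, 0, 78/5]
R4 ← R4 − (3)·R2: [0, 0, 39]
R5 ← R5 + (6)·R2: [0, 0, -39]
R4 ← R4 − (5/2)·R3: [0, 0, 0]
R5 ← R5 + (5/2)·R3: [0, 0, 0]
Echelon form has 3 nonzero rows, so rank(T) = 3.

3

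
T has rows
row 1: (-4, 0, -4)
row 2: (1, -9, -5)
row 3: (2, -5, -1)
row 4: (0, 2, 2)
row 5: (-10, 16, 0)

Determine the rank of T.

3

Row reduce to echelon form.
R2 ← R2 + (1/4)·R1: [0, -9, -6]
R3 ← R3 + (1/2)·R1: [0, -5, -3]
R5 ← R5 − (5/2)·R1: [0, 16, 10]
R3 ← R3 − (5/9)·R2: [0, 0, 1/3]
R4 ← R4 + (2/9)·R2: [0, 0, 2/3]
R5 ← R5 + (16/9)·R2: [0, 0, -2/3]
R4 ← R4 − (2)·R3: [0, 0, 0]
R5 ← R5 + (2)·R3: [0, 0, 0]
Echelon form has 3 nonzero rows, so rank(T) = 3.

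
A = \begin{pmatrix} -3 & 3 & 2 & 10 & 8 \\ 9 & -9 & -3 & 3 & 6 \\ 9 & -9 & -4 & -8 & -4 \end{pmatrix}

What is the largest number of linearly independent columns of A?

2

Row reduce to echelon form.
R2 ← R2 + (3)·R1: [0, 0, 3, 33, 30]
R3 ← R3 + (3)·R1: [0, 0, 2, 22, 20]
R3 ← R3 − (2/3)·R2: [0, 0, 0, 0, 0]
Echelon form has 2 nonzero rows, so rank(A) = 2.
The rank gives the maximum number of linearly independent columns: 2.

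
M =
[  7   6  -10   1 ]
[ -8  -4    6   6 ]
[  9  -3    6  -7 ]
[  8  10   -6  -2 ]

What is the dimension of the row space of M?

4

Row reduce to echelon form.
R2 ← R2 + (8/7)·R1: [0, 20/7, -38/7, 50/7]
R3 ← R3 − (9/7)·R1: [0, -75/7, 132/7, -58/7]
R4 ← R4 − (8/7)·R1: [0, 22/7, 38/7, -22/7]
R3 ← R3 + (15/4)·R2: [0, 0, -3/2, 37/2]
R4 ← R4 − (11/10)·R2: [0, 0, 57/5, -11]
R4 ← R4 + (38/5)·R3: [0, 0, 0, 648/5]
Echelon form has 4 nonzero rows, so rank(M) = 4.
The row space has dimension equal to the rank: 4.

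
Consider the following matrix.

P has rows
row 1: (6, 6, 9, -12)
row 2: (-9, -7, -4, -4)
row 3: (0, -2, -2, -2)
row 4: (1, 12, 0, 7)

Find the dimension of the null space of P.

Row reduce to echelon form.
R2 ← R2 + (3/2)·R1: [0, 2, 19/2, -22]
R4 ← R4 − (1/6)·R1: [0, 11, -3/2, 9]
R3 ← R3 + R2: [0, 0, 15/2, -24]
R4 ← R4 − (11/2)·R2: [0, 0, -215/4, 130]
R4 ← R4 + (43/6)·R3: [0, 0, 0, -42]
4 nonzero rows, so rank(P) = 4.
P has 4 columns; by rank–nullity, nullity = 4 − 4 = 0.

0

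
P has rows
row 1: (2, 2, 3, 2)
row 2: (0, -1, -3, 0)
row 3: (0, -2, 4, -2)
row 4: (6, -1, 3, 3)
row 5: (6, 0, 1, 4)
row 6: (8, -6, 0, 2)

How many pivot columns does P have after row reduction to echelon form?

Row reduce to echelon form.
R4 ← R4 − (3)·R1: [0, -7, -6, -3]
R5 ← R5 − (3)·R1: [0, -6, -8, -2]
R6 ← R6 − (4)·R1: [0, -14, -12, -6]
R3 ← R3 − (2)·R2: [0, 0, 10, -2]
R4 ← R4 − (7)·R2: [0, 0, 15, -3]
R5 ← R5 − (6)·R2: [0, 0, 10, -2]
R6 ← R6 − (14)·R2: [0, 0, 30, -6]
R4 ← R4 − (3/2)·R3: [0, 0, 0, 0]
R5 ← R5 − R3: [0, 0, 0, 0]
R6 ← R6 − (3)·R3: [0, 0, 0, 0]
Echelon form has 3 nonzero rows, so rank(P) = 3.
Each nonzero row contributes one pivot column: 3 pivot columns.

3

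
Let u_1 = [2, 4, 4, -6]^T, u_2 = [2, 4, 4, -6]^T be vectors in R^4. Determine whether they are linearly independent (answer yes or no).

no

Form the matrix with these vectors as rows and row reduce.
R2 ← R2 − R1: [0, 0, 0, 0]
1 nonzero row, so the 2 vectors span a space of dimension 1.
Since 1 < 2, the vectors are linearly dependent.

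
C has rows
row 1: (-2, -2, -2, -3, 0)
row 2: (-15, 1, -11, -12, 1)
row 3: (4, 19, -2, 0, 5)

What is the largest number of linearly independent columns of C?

Row reduce to echelon form.
R2 ← R2 − (15/2)·R1: [0, 16, 4, 21/2, 1]
R3 ← R3 + (2)·R1: [0, 15, -6, -6, 5]
R3 ← R3 − (15/16)·R2: [0, 0, -39/4, -507/32, 65/16]
Echelon form has 3 nonzero rows, so rank(C) = 3.
The rank gives the maximum number of linearly independent columns: 3.

3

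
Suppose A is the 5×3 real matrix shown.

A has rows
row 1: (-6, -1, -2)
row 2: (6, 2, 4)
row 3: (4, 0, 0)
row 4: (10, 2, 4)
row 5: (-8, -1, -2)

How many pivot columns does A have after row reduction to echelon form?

Row reduce to echelon form.
R2 ← R2 + R1: [0, 1, 2]
R3 ← R3 + (2/3)·R1: [0, -2/3, -4/3]
R4 ← R4 + (5/3)·R1: [0, 1/3, 2/3]
R5 ← R5 − (4/3)·R1: [0, 1/3, 2/3]
R3 ← R3 + (2/3)·R2: [0, 0, 0]
R4 ← R4 − (1/3)·R2: [0, 0, 0]
R5 ← R5 − (1/3)·R2: [0, 0, 0]
Echelon form has 2 nonzero rows, so rank(A) = 2.
Each nonzero row contributes one pivot column: 2 pivot columns.

2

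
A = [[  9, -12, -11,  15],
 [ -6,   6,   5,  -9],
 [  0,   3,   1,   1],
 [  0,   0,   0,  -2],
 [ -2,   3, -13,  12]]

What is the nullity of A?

Row reduce to echelon form.
R2 ← R2 + (2/3)·R1: [0, -2, -7/3, 1]
R5 ← R5 + (2/9)·R1: [0, 1/3, -139/9, 46/3]
R3 ← R3 + (3/2)·R2: [0, 0, -5/2, 5/2]
R5 ← R5 + (1/6)·R2: [0, 0, -95/6, 31/2]
R5 ← R5 − (19/3)·R3: [0, 0, 0, -1/3]
R5 ← R5 − (1/6)·R4: [0, 0, 0, 0]
4 nonzero rows, so rank(A) = 4.
A has 4 columns; by rank–nullity, nullity = 4 − 4 = 0.

0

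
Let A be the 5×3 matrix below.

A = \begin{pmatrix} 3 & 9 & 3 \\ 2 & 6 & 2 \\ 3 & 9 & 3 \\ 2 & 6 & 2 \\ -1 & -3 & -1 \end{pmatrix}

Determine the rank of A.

Row reduce to echelon form.
R2 ← R2 − (2/3)·R1: [0, 0, 0]
R3 ← R3 − R1: [0, 0, 0]
R4 ← R4 − (2/3)·R1: [0, 0, 0]
R5 ← R5 + (1/3)·R1: [0, 0, 0]
Echelon form has 1 nonzero row, so rank(A) = 1.

1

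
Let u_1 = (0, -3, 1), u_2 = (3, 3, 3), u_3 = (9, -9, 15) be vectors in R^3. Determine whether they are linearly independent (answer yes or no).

no

Form the matrix with these vectors as rows and row reduce.
Swap R1 ↔ R2
R3 ← R3 − (3)·R1: [0, -18, 6]
R3 ← R3 − (6)·R2: [0, 0, 0]
2 nonzero rows, so the 3 vectors span a space of dimension 2.
Since 2 < 3, the vectors are linearly dependent.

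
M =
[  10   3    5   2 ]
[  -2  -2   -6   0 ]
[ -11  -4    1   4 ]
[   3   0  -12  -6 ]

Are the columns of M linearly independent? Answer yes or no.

no

Row reduce M to echelon form.
R2 ← R2 + (1/5)·R1: [0, -7/5, -5, 2/5]
R3 ← R3 + (11/10)·R1: [0, -7/10, 13/2, 31/5]
R4 ← R4 − (3/10)·R1: [0, -9/10, -27/2, -33/5]
R3 ← R3 − (1/2)·R2: [0, 0, 9, 6]
R4 ← R4 − (9/14)·R2: [0, 0, -72/7, -48/7]
R4 ← R4 + (8/7)·R3: [0, 0, 0, 0]
3 pivots among 4 columns.
Only 3 < 4 pivot columns, so the columns are linearly dependent.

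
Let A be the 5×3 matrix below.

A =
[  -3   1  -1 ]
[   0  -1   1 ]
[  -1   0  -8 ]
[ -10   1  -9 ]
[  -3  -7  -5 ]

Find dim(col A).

3

Row reduce to echelon form.
R3 ← R3 − (1/3)·R1: [0, -1/3, -23/3]
R4 ← R4 − (10/3)·R1: [0, -7/3, -17/3]
R5 ← R5 − R1: [0, -8, -4]
R3 ← R3 − (1/3)·R2: [0, 0, -8]
R4 ← R4 − (7/3)·R2: [0, 0, -8]
R5 ← R5 − (8)·R2: [0, 0, -12]
R4 ← R4 − R3: [0, 0, 0]
R5 ← R5 − (3/2)·R3: [0, 0, 0]
Echelon form has 3 nonzero rows, so rank(A) = 3.
The column space has dimension equal to the rank: 3.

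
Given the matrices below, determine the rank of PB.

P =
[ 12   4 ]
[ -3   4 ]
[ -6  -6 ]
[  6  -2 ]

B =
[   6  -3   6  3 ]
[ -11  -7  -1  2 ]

First compute PB:
[[ 28, -64,  68,  44],
 [-62, -19, -22,  -1],
 [ 30,  60, -30, -30],
 [ 58,  -4,  38,  14]]
Now row reduce the product.
R2 ← R2 + (31/14)·R1: [0, -1125/7, 900/7, 675/7]
R3 ← R3 − (15/14)·R1: [0, 900/7, -720/7, -540/7]
R4 ← R4 − (29/14)·R1: [0, 900/7, -720/7, -540/7]
R3 ← R3 + (4/5)·R2: [0, 0, 0, 0]
R4 ← R4 + (4/5)·R2: [0, 0, 0, 0]
2 nonzero rows, so rank(PB) = 2.

2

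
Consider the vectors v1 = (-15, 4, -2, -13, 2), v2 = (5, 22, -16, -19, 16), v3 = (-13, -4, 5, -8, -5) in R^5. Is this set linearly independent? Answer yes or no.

yes

Form the matrix with these vectors as rows and row reduce.
R2 ← R2 + (1/3)·R1: [0, 70/3, -50/3, -70/3, 50/3]
R3 ← R3 − (13/15)·R1: [0, -112/15, 101/15, 49/15, -101/15]
R3 ← R3 + (8/25)·R2: [0, 0, 7/5, -21/5, -7/5]
3 nonzero rows, so the 3 vectors span a space of dimension 3.
Since 3 = 3, the vectors are linearly independent.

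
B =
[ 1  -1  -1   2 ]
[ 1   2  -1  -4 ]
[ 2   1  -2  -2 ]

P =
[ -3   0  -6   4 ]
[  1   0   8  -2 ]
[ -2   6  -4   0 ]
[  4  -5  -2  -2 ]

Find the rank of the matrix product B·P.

2

First compute BP:
[[  6, -16, -14,   2],
 [-15,  14,  22,   8],
 [ -9,  -2,   8,  10]]
Now row reduce the product.
R2 ← R2 + (5/2)·R1: [0, -26, -13, 13]
R3 ← R3 + (3/2)·R1: [0, -26, -13, 13]
R3 ← R3 − R2: [0, 0, 0, 0]
2 nonzero rows, so rank(BP) = 2.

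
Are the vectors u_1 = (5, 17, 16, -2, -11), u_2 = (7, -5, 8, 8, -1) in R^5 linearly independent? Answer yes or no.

yes

Form the matrix with these vectors as rows and row reduce.
R2 ← R2 − (7/5)·R1: [0, -144/5, -72/5, 54/5, 72/5]
2 nonzero rows, so the 2 vectors span a space of dimension 2.
Since 2 = 2, the vectors are linearly independent.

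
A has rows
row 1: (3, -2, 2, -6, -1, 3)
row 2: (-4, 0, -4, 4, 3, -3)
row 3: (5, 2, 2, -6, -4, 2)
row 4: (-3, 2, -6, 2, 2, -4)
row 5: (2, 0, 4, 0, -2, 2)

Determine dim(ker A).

3

Row reduce to echelon form.
R2 ← R2 + (4/3)·R1: [0, -8/3, -4/3, -4, 5/3, 1]
R3 ← R3 − (5/3)·R1: [0, 16/3, -4/3, 4, -7/3, -3]
R4 ← R4 + R1: [0, 0, -4, -4, 1, -1]
R5 ← R5 − (2/3)·R1: [0, 4/3, 8/3, 4, -4/3, 0]
R3 ← R3 + (2)·R2: [0, 0, -4, -4, 1, -1]
R5 ← R5 + (1/2)·R2: [0, 0, 2, 2, -1/2, 1/2]
R4 ← R4 − R3: [0, 0, 0, 0, 0, 0]
R5 ← R5 + (1/2)·R3: [0, 0, 0, 0, 0, 0]
3 nonzero rows, so rank(A) = 3.
A has 6 columns; by rank–nullity, nullity = 6 − 3 = 3.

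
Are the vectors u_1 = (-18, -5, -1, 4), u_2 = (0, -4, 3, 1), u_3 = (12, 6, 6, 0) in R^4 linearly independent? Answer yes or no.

yes

Form the matrix with these vectors as rows and row reduce.
R3 ← R3 + (2/3)·R1: [0, 8/3, 16/3, 8/3]
R3 ← R3 + (2/3)·R2: [0, 0, 22/3, 10/3]
3 nonzero rows, so the 3 vectors span a space of dimension 3.
Since 3 = 3, the vectors are linearly independent.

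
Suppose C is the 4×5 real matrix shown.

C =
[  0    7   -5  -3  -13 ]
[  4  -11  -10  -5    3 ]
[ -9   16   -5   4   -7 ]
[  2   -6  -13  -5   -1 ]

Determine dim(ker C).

Row reduce to echelon form.
Swap R1 ↔ R2
R3 ← R3 + (9/4)·R1: [0, -35/4, -55/2, -29/4, -1/4]
R4 ← R4 − (1/2)·R1: [0, -1/2, -8, -5/2, -5/2]
R3 ← R3 + (5/4)·R2: [0, 0, -135/4, -11, -33/2]
R4 ← R4 + (1/14)·R2: [0, 0, -117/14, -19/7, -24/7]
R4 ← R4 − (26/105)·R3: [0, 0, 0, 1/105, 23/35]
4 nonzero rows, so rank(C) = 4.
C has 5 columns; by rank–nullity, nullity = 5 − 4 = 1.

1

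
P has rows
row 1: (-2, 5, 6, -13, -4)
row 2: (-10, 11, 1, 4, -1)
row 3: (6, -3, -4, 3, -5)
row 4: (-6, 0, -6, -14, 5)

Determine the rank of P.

4

Row reduce to echelon form.
R2 ← R2 − (5)·R1: [0, -14, -29, 69, 19]
R3 ← R3 + (3)·R1: [0, 12, 14, -36, -17]
R4 ← R4 − (3)·R1: [0, -15, -24, 25, 17]
R3 ← R3 + (6/7)·R2: [0, 0, -76/7, 162/7, -5/7]
R4 ← R4 − (15/14)·R2: [0, 0, 99/14, -685/14, -47/14]
R4 ← R4 + (99/152)·R3: [0, 0, 0, -2573/76, -581/152]
Echelon form has 4 nonzero rows, so rank(P) = 4.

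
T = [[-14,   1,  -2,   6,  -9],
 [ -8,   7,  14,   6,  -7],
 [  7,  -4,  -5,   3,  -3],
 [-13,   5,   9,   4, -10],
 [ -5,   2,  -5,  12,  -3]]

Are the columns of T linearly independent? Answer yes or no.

Row reduce T to echelon form.
R2 ← R2 − (4/7)·R1: [0, 45/7, 106/7, 18/7, -13/7]
R3 ← R3 + (1/2)·R1: [0, -7/2, -6, 6, -15/2]
R4 ← R4 − (13/14)·R1: [0, 57/14, 76/7, -11/7, -23/14]
R5 ← R5 − (5/14)·R1: [0, 23/14, -30/7, 69/7, 3/14]
R3 ← R3 + (49/90)·R2: [0, 0, 101/45, 37/5, -383/45]
R4 ← R4 − (19/30)·R2: [0, 0, 19/15, -16/5, -7/15]
R5 ← R5 − (23/90)·R2: [0, 0, -367/45, 46/5, 31/45]
R4 ← R4 − (57/101)·R3: [0, 0, 0, -745/101, 438/101]
R5 ← R5 + (367/101)·R3: [0, 0, 0, 3645/101, -3054/101]
R5 ← R5 + (729/149)·R4: [0, 0, 0, 0, -1344/149]
5 pivots among 5 columns.
Every column is a pivot column, so the columns are linearly independent.

yes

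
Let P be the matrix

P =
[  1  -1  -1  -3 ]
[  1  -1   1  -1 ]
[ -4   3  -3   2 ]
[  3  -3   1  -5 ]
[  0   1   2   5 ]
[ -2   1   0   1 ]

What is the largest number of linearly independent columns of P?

3

Row reduce to echelon form.
R2 ← R2 − R1: [0, 0, 2, 2]
R3 ← R3 + (4)·R1: [0, -1, -7, -10]
R4 ← R4 − (3)·R1: [0, 0, 4, 4]
R6 ← R6 + (2)·R1: [0, -1, -2, -5]
Swap R2 ↔ R3
R5 ← R5 + R2: [0, 0, -5, -5]
R6 ← R6 − R2: [0, 0, 5, 5]
R4 ← R4 − (2)·R3: [0, 0, 0, 0]
R5 ← R5 + (5/2)·R3: [0, 0, 0, 0]
R6 ← R6 − (5/2)·R3: [0, 0, 0, 0]
Echelon form has 3 nonzero rows, so rank(P) = 3.
The rank gives the maximum number of linearly independent columns: 3.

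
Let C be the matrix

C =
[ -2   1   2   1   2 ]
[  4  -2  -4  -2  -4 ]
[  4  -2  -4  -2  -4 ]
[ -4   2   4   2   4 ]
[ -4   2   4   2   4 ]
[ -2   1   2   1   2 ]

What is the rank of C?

1

Row reduce to echelon form.
R2 ← R2 + (2)·R1: [0, 0, 0, 0, 0]
R3 ← R3 + (2)·R1: [0, 0, 0, 0, 0]
R4 ← R4 − (2)·R1: [0, 0, 0, 0, 0]
R5 ← R5 − (2)·R1: [0, 0, 0, 0, 0]
R6 ← R6 − R1: [0, 0, 0, 0, 0]
Echelon form has 1 nonzero row, so rank(C) = 1.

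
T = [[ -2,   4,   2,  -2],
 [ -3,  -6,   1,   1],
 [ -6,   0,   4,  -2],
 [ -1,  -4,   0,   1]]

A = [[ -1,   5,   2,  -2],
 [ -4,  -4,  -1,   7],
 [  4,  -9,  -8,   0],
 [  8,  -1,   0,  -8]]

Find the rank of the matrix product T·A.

2

First compute TA:
[[-22, -42, -24,  48],
 [ 39,  -1,  -8, -44],
 [  6, -64, -44,  28],
 [ 25,  10,   2, -34]]
Now row reduce the product.
R2 ← R2 + (39/22)·R1: [0, -830/11, -556/11, 452/11]
R3 ← R3 + (3/11)·R1: [0, -830/11, -556/11, 452/11]
R4 ← R4 + (25/22)·R1: [0, -415/11, -278/11, 226/11]
R3 ← R3 − R2: [0, 0, 0, 0]
R4 ← R4 − (1/2)·R2: [0, 0, 0, 0]
2 nonzero rows, so rank(TA) = 2.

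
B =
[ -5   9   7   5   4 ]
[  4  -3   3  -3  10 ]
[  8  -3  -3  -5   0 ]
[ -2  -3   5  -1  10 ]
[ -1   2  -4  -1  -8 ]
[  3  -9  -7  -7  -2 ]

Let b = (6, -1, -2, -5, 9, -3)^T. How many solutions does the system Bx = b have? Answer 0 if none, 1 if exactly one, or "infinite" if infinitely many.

Row reduce the augmented matrix [B | b].
R2 ← R2 + (4/5)·R1: [0, 21/5, 43/5, 1, 66/5, 19/5]
R3 ← R3 + (8/5)·R1: [0, 57/5, 41/5, 3, 32/5, 38/5]
R4 ← R4 − (2/5)·R1: [0, -33/5, 11/5, -3, 42/5, -37/5]
R5 ← R5 − (1/5)·R1: [0, 1/5, -27/5, -2, -44/5, 39/5]
R6 ← R6 + (3/5)·R1: [0, -18/5, -14/5, -4, 2/5, 3/5]
R3 ← R3 − (19/7)·R2: [0, 0, -106/7, 2/7, -206/7, -19/7]
R4 ← R4 + (11/7)·R2: [0, 0, 110/7, -10/7, 204/7, -10/7]
R5 ← R5 − (1/21)·R2: [0, 0, -122/21, -43/21, -66/7, 160/21]
R6 ← R6 + (6/7)·R2: [0, 0, 32/7, -22/7, 82/7, 27/7]
R4 ← R4 + (55/53)·R3: [0, 0, 0, -60/53, -74/53, -225/53]
R5 ← R5 − (61/159)·R3: [0, 0, 0, -343/159, 296/159, 459/53]
R6 ← R6 + (16/53)·R3: [0, 0, 0, -162/53, 150/53, 161/53]
R5 ← R5 − (343/180)·R4: [0, 0, 0, 0, 407/90, 67/4]
R6 ← R6 − (27/10)·R4: [0, 0, 0, 0, 33/5, 29/2]
R6 ← R6 − (54/37)·R5: [0, 0, 0, 0, 0, -368/37]
The echelon form has 6 nonzero rows; the last pivot sits in the augmented column, so rank(B) = 5 but rank([B|b]) = 6.
Since the ranks differ, the system is inconsistent.
It has no solutions.

0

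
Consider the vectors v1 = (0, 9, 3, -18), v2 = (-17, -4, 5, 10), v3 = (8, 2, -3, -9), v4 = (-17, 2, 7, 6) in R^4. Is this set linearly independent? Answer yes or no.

yes

Form the matrix with these vectors as rows and row reduce.
Swap R1 ↔ R2
R3 ← R3 + (8/17)·R1: [0, 2/17, -11/17, -73/17]
R4 ← R4 − R1: [0, 6, 2, -4]
R3 ← R3 − (2/153)·R2: [0, 0, -35/51, -69/17]
R4 ← R4 − (2/3)·R2: [0, 0, 0, 8]
4 nonzero rows, so the 4 vectors span a space of dimension 4.
Since 4 = 4, the vectors are linearly independent.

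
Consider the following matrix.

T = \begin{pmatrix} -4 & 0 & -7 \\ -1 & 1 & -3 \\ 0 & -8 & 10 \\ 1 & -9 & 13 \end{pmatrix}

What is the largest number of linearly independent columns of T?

2

Row reduce to echelon form.
R2 ← R2 − (1/4)·R1: [0, 1, -5/4]
R4 ← R4 + (1/4)·R1: [0, -9, 45/4]
R3 ← R3 + (8)·R2: [0, 0, 0]
R4 ← R4 + (9)·R2: [0, 0, 0]
Echelon form has 2 nonzero rows, so rank(T) = 2.
The rank gives the maximum number of linearly independent columns: 2.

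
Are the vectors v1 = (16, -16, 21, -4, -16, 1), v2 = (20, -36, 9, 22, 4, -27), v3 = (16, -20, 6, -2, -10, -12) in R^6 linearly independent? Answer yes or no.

yes

Form the matrix with these vectors as rows and row reduce.
R2 ← R2 − (5/4)·R1: [0, -16, -69/4, 27, 24, -113/4]
R3 ← R3 − R1: [0, -4, -15, 2, 6, -13]
R3 ← R3 − (1/4)·R2: [0, 0, -171/16, -19/4, 0, -95/16]
3 nonzero rows, so the 3 vectors span a space of dimension 3.
Since 3 = 3, the vectors are linearly independent.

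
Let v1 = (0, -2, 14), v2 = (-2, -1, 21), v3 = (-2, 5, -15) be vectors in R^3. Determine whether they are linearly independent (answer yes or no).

yes

Form the matrix with these vectors as rows and row reduce.
Swap R1 ↔ R2
R3 ← R3 − R1: [0, 6, -36]
R3 ← R3 + (3)·R2: [0, 0, 6]
3 nonzero rows, so the 3 vectors span a space of dimension 3.
Since 3 = 3, the vectors are linearly independent.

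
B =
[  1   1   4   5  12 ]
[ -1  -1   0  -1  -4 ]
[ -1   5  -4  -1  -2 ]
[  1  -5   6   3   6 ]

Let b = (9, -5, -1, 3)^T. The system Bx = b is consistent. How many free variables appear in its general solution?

2

Row reduce the augmented matrix [B | b].
R2 ← R2 + R1: [0, 0, 4, 4, 8, 4]
R3 ← R3 + R1: [0, 6, 0, 4, 10, 8]
R4 ← R4 − R1: [0, -6, 2, -2, -6, -6]
Swap R2 ↔ R3
R4 ← R4 + R2: [0, 0, 2, 2, 4, 2]
R4 ← R4 − (1/2)·R3: [0, 0, 0, 0, 0, 0]
The echelon form has 3 nonzero rows, and every pivot lies in the first 5 columns, so rank(B) = rank([B|b]) = 3.
The system is consistent.
Free variables = (unknowns) − (rank) = 5 − 3 = 2.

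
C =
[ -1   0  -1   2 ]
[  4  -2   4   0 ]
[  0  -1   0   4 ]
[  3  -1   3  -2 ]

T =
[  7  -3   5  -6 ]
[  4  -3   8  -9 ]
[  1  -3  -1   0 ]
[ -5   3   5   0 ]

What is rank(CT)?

2

First compute CT:
[[-18,  12,   6,   6],
 [ 24, -18,   0,  -6],
 [-24,  15,  12,   9],
 [ 30, -21,  -6,  -9]]
Now row reduce the product.
R2 ← R2 + (4/3)·R1: [0, -2, 8, 2]
R3 ← R3 − (4/3)·R1: [0, -1, 4, 1]
R4 ← R4 + (5/3)·R1: [0, -1, 4, 1]
R3 ← R3 − (1/2)·R2: [0, 0, 0, 0]
R4 ← R4 − (1/2)·R2: [0, 0, 0, 0]
2 nonzero rows, so rank(CT) = 2.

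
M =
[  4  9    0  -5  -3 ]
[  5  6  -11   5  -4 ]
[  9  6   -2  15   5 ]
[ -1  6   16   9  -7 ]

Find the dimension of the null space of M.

1

Row reduce to echelon form.
R2 ← R2 − (5/4)·R1: [0, -21/4, -11, 45/4, -1/4]
R3 ← R3 − (9/4)·R1: [0, -57/4, -2, 105/4, 47/4]
R4 ← R4 + (1/4)·R1: [0, 33/4, 16, 31/4, -31/4]
R3 ← R3 − (19/7)·R2: [0, 0, 195/7, -30/7, 87/7]
R4 ← R4 + (11/7)·R2: [0, 0, -9/7, 178/7, -57/7]
R4 ← R4 + (3/65)·R3: [0, 0, 0, 328/13, -492/65]
4 nonzero rows, so rank(M) = 4.
M has 5 columns; by rank–nullity, nullity = 5 − 4 = 1.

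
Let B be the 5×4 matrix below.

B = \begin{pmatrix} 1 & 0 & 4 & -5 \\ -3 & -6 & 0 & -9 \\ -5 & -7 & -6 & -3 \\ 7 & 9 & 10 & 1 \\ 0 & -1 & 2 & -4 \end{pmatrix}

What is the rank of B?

Row reduce to echelon form.
R2 ← R2 + (3)·R1: [0, -6, 12, -24]
R3 ← R3 + (5)·R1: [0, -7, 14, -28]
R4 ← R4 − (7)·R1: [0, 9, -18, 36]
R3 ← R3 − (7/6)·R2: [0, 0, 0, 0]
R4 ← R4 + (3/2)·R2: [0, 0, 0, 0]
R5 ← R5 − (1/6)·R2: [0, 0, 0, 0]
Echelon form has 2 nonzero rows, so rank(B) = 2.

2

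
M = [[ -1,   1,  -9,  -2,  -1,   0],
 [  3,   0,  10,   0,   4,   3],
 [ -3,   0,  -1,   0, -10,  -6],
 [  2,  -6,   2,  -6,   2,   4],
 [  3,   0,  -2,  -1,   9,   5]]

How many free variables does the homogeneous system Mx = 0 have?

Row reduce to echelon form.
R2 ← R2 + (3)·R1: [0, 3, -17, -6, 1, 3]
R3 ← R3 − (3)·R1: [0, -3, 26, 6, -7, -6]
R4 ← R4 + (2)·R1: [0, -4, -16, -10, 0, 4]
R5 ← R5 + (3)·R1: [0, 3, -29, -7, 6, 5]
R3 ← R3 + R2: [0, 0, 9, 0, -6, -3]
R4 ← R4 + (4/3)·R2: [0, 0, -116/3, -18, 4/3, 8]
R5 ← R5 − R2: [0, 0, -12, -1, 5, 2]
R4 ← R4 + (116/27)·R3: [0, 0, 0, -18, -220/9, -44/9]
R5 ← R5 + (4/3)·R3: [0, 0, 0, -1, -3, -2]
R5 ← R5 − (1/18)·R4: [0, 0, 0, 0, -133/81, -140/81]
5 nonzero rows, so rank(M) = 5.
M has 6 columns; by rank–nullity, nullity = 6 − 5 = 1.

1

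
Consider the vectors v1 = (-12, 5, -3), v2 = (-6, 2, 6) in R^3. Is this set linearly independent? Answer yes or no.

yes

Form the matrix with these vectors as rows and row reduce.
R2 ← R2 − (1/2)·R1: [0, -1/2, 15/2]
2 nonzero rows, so the 2 vectors span a space of dimension 2.
Since 2 = 2, the vectors are linearly independent.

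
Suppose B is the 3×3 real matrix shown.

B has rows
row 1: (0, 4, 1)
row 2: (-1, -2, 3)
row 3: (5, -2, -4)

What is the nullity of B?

Row reduce to echelon form.
Swap R1 ↔ R2
R3 ← R3 + (5)·R1: [0, -12, 11]
R3 ← R3 + (3)·R2: [0, 0, 14]
3 nonzero rows, so rank(B) = 3.
B has 3 columns; by rank–nullity, nullity = 3 − 3 = 0.

0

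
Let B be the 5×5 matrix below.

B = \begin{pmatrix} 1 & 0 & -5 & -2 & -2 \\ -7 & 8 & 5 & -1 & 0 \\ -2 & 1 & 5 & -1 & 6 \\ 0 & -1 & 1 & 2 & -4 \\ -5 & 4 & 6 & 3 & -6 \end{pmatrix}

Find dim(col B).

4

Row reduce to echelon form.
R2 ← R2 + (7)·R1: [0, 8, -30, -15, -14]
R3 ← R3 + (2)·R1: [0, 1, -5, -5, 2]
R5 ← R5 + (5)·R1: [0, 4, -19, -7, -16]
R3 ← R3 − (1/8)·R2: [0, 0, -5/4, -25/8, 15/4]
R4 ← R4 + (1/8)·R2: [0, 0, -11/4, 1/8, -23/4]
R5 ← R5 − (1/2)·R2: [0, 0, -4, 1/2, -9]
R4 ← R4 − (11/5)·R3: [0, 0, 0, 7, -14]
R5 ← R5 − (16/5)·R3: [0, 0, 0, 21/2, -21]
R5 ← R5 − (3/2)·R4: [0, 0, 0, 0, 0]
Echelon form has 4 nonzero rows, so rank(B) = 4.
The column space has dimension equal to the rank: 4.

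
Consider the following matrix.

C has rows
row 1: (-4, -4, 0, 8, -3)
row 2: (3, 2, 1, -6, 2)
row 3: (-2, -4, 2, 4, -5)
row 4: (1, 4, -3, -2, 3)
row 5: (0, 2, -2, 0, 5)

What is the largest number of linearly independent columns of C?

3

Row reduce to echelon form.
R2 ← R2 + (3/4)·R1: [0, -1, 1, 0, -1/4]
R3 ← R3 − (1/2)·R1: [0, -2, 2, 0, -7/2]
R4 ← R4 + (1/4)·R1: [0, 3, -3, 0, 9/4]
R3 ← R3 − (2)·R2: [0, 0, 0, 0, -3]
R4 ← R4 + (3)·R2: [0, 0, 0, 0, 3/2]
R5 ← R5 + (2)·R2: [0, 0, 0, 0, 9/2]
R4 ← R4 + (1/2)·R3: [0, 0, 0, 0, 0]
R5 ← R5 + (3/2)·R3: [0, 0, 0, 0, 0]
Echelon form has 3 nonzero rows, so rank(C) = 3.
The rank gives the maximum number of linearly independent columns: 3.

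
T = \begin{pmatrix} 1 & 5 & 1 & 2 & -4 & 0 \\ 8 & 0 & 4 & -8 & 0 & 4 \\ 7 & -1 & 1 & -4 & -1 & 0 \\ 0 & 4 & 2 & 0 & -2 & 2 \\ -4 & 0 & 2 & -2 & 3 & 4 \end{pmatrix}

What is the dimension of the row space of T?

3

Row reduce to echelon form.
R2 ← R2 − (8)·R1: [0, -40, -4, -24, 32, 4]
R3 ← R3 − (7)·R1: [0, -36, -6, -18, 27, 0]
R5 ← R5 + (4)·R1: [0, 20, 6, 6, -13, 4]
R3 ← R3 − (9/10)·R2: [0, 0, -12/5, 18/5, -9/5, -18/5]
R4 ← R4 + (1/10)·R2: [0, 0, 8/5, -12/5, 6/5, 12/5]
R5 ← R5 + (1/2)·R2: [0, 0, 4, -6, 3, 6]
R4 ← R4 + (2/3)·R3: [0, 0, 0, 0, 0, 0]
R5 ← R5 + (5/3)·R3: [0, 0, 0, 0, 0, 0]
Echelon form has 3 nonzero rows, so rank(T) = 3.
The row space has dimension equal to the rank: 3.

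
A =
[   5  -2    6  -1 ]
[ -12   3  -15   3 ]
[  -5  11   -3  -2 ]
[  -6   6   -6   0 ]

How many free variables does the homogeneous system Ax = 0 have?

2

Row reduce to echelon form.
R2 ← R2 + (12/5)·R1: [0, -9/5, -3/5, 3/5]
R3 ← R3 + R1: [0, 9, 3, -3]
R4 ← R4 + (6/5)·R1: [0, 18/5, 6/5, -6/5]
R3 ← R3 + (5)·R2: [0, 0, 0, 0]
R4 ← R4 + (2)·R2: [0, 0, 0, 0]
2 nonzero rows, so rank(A) = 2.
A has 4 columns; by rank–nullity, nullity = 4 − 2 = 2.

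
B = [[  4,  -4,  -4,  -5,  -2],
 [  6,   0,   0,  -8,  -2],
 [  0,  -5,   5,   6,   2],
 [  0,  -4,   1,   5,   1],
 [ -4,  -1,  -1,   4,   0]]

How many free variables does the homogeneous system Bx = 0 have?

Row reduce to echelon form.
R2 ← R2 − (3/2)·R1: [0, 6, 6, -1/2, 1]
R5 ← R5 + R1: [0, -5, -5, -1, -2]
R3 ← R3 + (5/6)·R2: [0, 0, 10, 67/12, 17/6]
R4 ← R4 + (2/3)·R2: [0, 0, 5, 14/3, 5/3]
R5 ← R5 + (5/6)·R2: [0, 0, 0, -17/12, -7/6]
R4 ← R4 − (1/2)·R3: [0, 0, 0, 15/8, 1/4]
R5 ← R5 + (34/45)·R4: [0, 0, 0, 0, -44/45]
5 nonzero rows, so rank(B) = 5.
B has 5 columns; by rank–nullity, nullity = 5 − 5 = 0.

0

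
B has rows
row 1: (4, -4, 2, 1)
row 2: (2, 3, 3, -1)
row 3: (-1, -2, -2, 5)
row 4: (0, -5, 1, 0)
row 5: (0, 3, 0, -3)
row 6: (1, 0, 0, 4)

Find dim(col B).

Row reduce to echelon form.
R2 ← R2 − (1/2)·R1: [0, 5, 2, -3/2]
R3 ← R3 + (1/4)·R1: [0, -3, -3/2, 21/4]
R6 ← R6 − (1/4)·R1: [0, 1, -1/2, 15/4]
R3 ← R3 + (3/5)·R2: [0, 0, -3/10, 87/20]
R4 ← R4 + R2: [0, 0, 3, -3/2]
R5 ← R5 − (3/5)·R2: [0, 0, -6/5, -21/10]
R6 ← R6 − (1/5)·R2: [0, 0, -9/10, 81/20]
R4 ← R4 + (10)·R3: [0, 0, 0, 42]
R5 ← R5 − (4)·R3: [0, 0, 0, -39/2]
R6 ← R6 − (3)·R3: [0, 0, 0, -9]
R5 ← R5 + (13/28)·R4: [0, 0, 0, 0]
R6 ← R6 + (3/14)·R4: [0, 0, 0, 0]
Echelon form has 4 nonzero rows, so rank(B) = 4.
The column space has dimension equal to the rank: 4.

4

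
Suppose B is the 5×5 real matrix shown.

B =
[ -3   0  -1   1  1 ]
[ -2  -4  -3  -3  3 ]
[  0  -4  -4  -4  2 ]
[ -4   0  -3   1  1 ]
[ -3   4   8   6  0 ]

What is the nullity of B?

Row reduce to echelon form.
R2 ← R2 − (2/3)·R1: [0, -4, -7/3, -11/3, 7/3]
R4 ← R4 − (4/3)·R1: [0, 0, -5/3, -1/3, -1/3]
R5 ← R5 − R1: [0, 4, 9, 5, -1]
R3 ← R3 − R2: [0, 0, -5/3, -1/3, -1/3]
R5 ← R5 + R2: [0, 0, 20/3, 4/3, 4/3]
R4 ← R4 − R3: [0, 0, 0, 0, 0]
R5 ← R5 + (4)·R3: [0, 0, 0, 0, 0]
3 nonzero rows, so rank(B) = 3.
B has 5 columns; by rank–nullity, nullity = 5 − 3 = 2.

2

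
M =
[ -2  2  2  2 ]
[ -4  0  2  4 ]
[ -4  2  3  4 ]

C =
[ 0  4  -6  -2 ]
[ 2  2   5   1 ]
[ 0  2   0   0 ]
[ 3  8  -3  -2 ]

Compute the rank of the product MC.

2

First compute MC:
[[ 10,  16,  16,   2],
 [ 12,  20,  12,   0],
 [ 16,  26,  22,   2]]
Now row reduce the product.
R2 ← R2 − (6/5)·R1: [0, 4/5, -36/5, -12/5]
R3 ← R3 − (8/5)·R1: [0, 2/5, -18/5, -6/5]
R3 ← R3 − (1/2)·R2: [0, 0, 0, 0]
2 nonzero rows, so rank(MC) = 2.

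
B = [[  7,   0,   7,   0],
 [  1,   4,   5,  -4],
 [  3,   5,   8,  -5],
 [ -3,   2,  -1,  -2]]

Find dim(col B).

2

Row reduce to echelon form.
R2 ← R2 − (1/7)·R1: [0, 4, 4, -4]
R3 ← R3 − (3/7)·R1: [0, 5, 5, -5]
R4 ← R4 + (3/7)·R1: [0, 2, 2, -2]
R3 ← R3 − (5/4)·R2: [0, 0, 0, 0]
R4 ← R4 − (1/2)·R2: [0, 0, 0, 0]
Echelon form has 2 nonzero rows, so rank(B) = 2.
The column space has dimension equal to the rank: 2.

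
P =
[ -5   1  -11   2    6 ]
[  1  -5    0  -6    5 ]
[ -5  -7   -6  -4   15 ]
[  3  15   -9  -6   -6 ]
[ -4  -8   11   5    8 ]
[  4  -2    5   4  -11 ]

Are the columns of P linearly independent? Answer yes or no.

no

Row reduce P to echelon form.
R2 ← R2 + (1/5)·R1: [0, -24/5, -11/5, -28/5, 31/5]
R3 ← R3 − R1: [0, -8, 5, -6, 9]
R4 ← R4 + (3/5)·R1: [0, 78/5, -78/5, -24/5, -12/5]
R5 ← R5 − (4/5)·R1: [0, -44/5, 99/5, 17/5, 16/5]
R6 ← R6 + (4/5)·R1: [0, -6/5, -19/5, 28/5, -31/5]
R3 ← R3 − (5/3)·R2: [0, 0, 26/3, 10/3, -4/3]
R4 ← R4 + (13/4)·R2: [0, 0, -91/4, -23, 71/4]
R5 ← R5 − (11/6)·R2: [0, 0, 143/6, 41/3, -49/6]
R6 ← R6 − (1/4)·R2: [0, 0, -13/4, 7, -31/4]
R4 ← R4 + (21/8)·R3: [0, 0, 0, -57/4, 57/4]
R5 ← R5 − (11/4)·R3: [0, 0, 0, 9/2, -9/2]
R6 ← R6 + (3/8)·R3: [0, 0, 0, 33/4, -33/4]
R5 ← R5 + (6/19)·R4: [0, 0, 0, 0, 0]
R6 ← R6 + (11/19)·R4: [0, 0, 0, 0, 0]
4 pivots among 5 columns.
Only 4 < 5 pivot columns, so the columns are linearly dependent.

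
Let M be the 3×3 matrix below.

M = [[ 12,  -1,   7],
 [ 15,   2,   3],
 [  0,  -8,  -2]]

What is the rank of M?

Row reduce to echelon form.
R2 ← R2 − (5/4)·R1: [0, 13/4, -23/4]
R3 ← R3 + (32/13)·R2: [0, 0, -210/13]
Echelon form has 3 nonzero rows, so rank(M) = 3.

3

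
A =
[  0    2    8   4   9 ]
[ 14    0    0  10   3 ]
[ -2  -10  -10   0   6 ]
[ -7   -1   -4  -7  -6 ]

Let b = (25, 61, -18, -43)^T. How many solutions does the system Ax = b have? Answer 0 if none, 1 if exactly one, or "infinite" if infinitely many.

infinite

Row reduce the augmented matrix [A | b].
Swap R1 ↔ R2
R3 ← R3 + (1/7)·R1: [0, -10, -10, 10/7, 45/7, -65/7]
R4 ← R4 + (1/2)·R1: [0, -1, -4, -2, -9/2, -25/2]
R3 ← R3 + (5)·R2: [0, 0, 30, 150/7, 360/7, 810/7]
R4 ← R4 + (1/2)·R2: [0, 0, 0, 0, 0, 0]
The echelon form has 3 nonzero rows, and every pivot lies in the first 5 columns, so rank(A) = rank([A|b]) = 3.
The system is consistent.
rank = 3 < 5 unknowns, so there are infinitely many solutions.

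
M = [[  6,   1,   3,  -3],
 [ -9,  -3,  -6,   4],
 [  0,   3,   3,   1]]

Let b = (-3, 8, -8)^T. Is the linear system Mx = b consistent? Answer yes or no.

Row reduce the augmented matrix [M | b].
R2 ← R2 + (3/2)·R1: [0, -3/2, -3/2, -1/2, 7/2]
R3 ← R3 + (2)·R2: [0, 0, 0, 0, -1]
The echelon form has 3 nonzero rows; the last pivot sits in the augmented column, so rank(M) = 2 but rank([M|b]) = 3.
Since the ranks differ, the system is inconsistent.

no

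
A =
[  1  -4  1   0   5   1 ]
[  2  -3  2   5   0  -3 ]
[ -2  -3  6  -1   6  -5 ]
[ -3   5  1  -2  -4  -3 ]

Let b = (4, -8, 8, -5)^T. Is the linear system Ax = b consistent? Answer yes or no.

Row reduce the augmented matrix [A | b].
R2 ← R2 − (2)·R1: [0, 5, 0, 5, -10, -5, -16]
R3 ← R3 + (2)·R1: [0, -11, 8, -1, 16, -3, 16]
R4 ← R4 + (3)·R1: [0, -7, 4, -2, 11, 0, 7]
R3 ← R3 + (11/5)·R2: [0, 0, 8, 10, -6, -14, -96/5]
R4 ← R4 + (7/5)·R2: [0, 0, 4, 5, -3, -7, -77/5]
R4 ← R4 − (1/2)·R3: [0, 0, 0, 0, 0, 0, -29/5]
The echelon form has 4 nonzero rows; the last pivot sits in the augmented column, so rank(A) = 3 but rank([A|b]) = 4.
Since the ranks differ, the system is inconsistent.

no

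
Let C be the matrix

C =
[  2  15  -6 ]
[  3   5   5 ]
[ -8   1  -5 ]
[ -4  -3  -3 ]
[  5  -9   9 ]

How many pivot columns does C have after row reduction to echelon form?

Row reduce to echelon form.
R2 ← R2 − (3/2)·R1: [0, -35/2, 14]
R3 ← R3 + (4)·R1: [0, 61, -29]
R4 ← R4 + (2)·R1: [0, 27, -15]
R5 ← R5 − (5/2)·R1: [0, -93/2, 24]
R3 ← R3 + (122/35)·R2: [0, 0, 99/5]
R4 ← R4 + (54/35)·R2: [0, 0, 33/5]
R5 ← R5 − (93/35)·R2: [0, 0, -66/5]
R4 ← R4 − (1/3)·R3: [0, 0, 0]
R5 ← R5 + (2/3)·R3: [0, 0, 0]
Echelon form has 3 nonzero rows, so rank(C) = 3.
Each nonzero row contributes one pivot column: 3 pivot columns.

3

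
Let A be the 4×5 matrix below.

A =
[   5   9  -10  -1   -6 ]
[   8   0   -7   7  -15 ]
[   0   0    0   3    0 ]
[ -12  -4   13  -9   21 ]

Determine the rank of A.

Row reduce to echelon form.
R2 ← R2 − (8/5)·R1: [0, -72/5, 9, 43/5, -27/5]
R4 ← R4 + (12/5)·R1: [0, 88/5, -11, -57/5, 33/5]
R4 ← R4 + (11/9)·R2: [0, 0, 0, -8/9, 0]
R4 ← R4 + (8/27)·R3: [0, 0, 0, 0, 0]
Echelon form has 3 nonzero rows, so rank(A) = 3.

3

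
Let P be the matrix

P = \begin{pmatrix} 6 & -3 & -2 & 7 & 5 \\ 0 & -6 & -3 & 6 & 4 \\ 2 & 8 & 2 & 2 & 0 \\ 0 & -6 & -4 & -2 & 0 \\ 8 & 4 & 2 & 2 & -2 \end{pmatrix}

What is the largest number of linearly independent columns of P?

Row reduce to echelon form.
R3 ← R3 − (1/3)·R1: [0, 9, 8/3, -1/3, -5/3]
R5 ← R5 − (4/3)·R1: [0, 8, 14/3, -22/3, -26/3]
R3 ← R3 + (3/2)·R2: [0, 0, -11/6, 26/3, 13/3]
R4 ← R4 − R2: [0, 0, -1, -8, -4]
R5 ← R5 + (4/3)·R2: [0, 0, 2/3, 2/3, -10/3]
R4 ← R4 − (6/11)·R3: [0, 0, 0, -140/11, -70/11]
R5 ← R5 + (4/11)·R3: [0, 0, 0, 42/11, -58/33]
R5 ← R5 + (3/10)·R4: [0, 0, 0, 0, -11/3]
Echelon form has 5 nonzero rows, so rank(P) = 5.
The rank gives the maximum number of linearly independent columns: 5.

5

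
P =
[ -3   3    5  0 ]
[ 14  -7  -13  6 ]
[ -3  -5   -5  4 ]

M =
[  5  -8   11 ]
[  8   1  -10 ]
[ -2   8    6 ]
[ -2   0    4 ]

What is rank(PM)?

3

First compute PM:
[[ -1,  67, -33],
 [ 28, -223, 170],
 [-53, -21,   3]]
Now row reduce the product.
R2 ← R2 + (28)·R1: [0, 1653, -754]
R3 ← R3 − (53)·R1: [0, -3572, 1752]
R3 ← R3 + (188/87)·R2: [0, 0, 368/3]
3 nonzero rows, so rank(PM) = 3.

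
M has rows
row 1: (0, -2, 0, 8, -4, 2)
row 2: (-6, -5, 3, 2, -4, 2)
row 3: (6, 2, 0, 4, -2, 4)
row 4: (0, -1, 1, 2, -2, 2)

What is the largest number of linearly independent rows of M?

Row reduce to echelon form.
Swap R1 ↔ R2
R3 ← R3 + R1: [0, -3, 3, 6, -6, 6]
R3 ← R3 − (3/2)·R2: [0, 0, 3, -6, 0, 3]
R4 ← R4 − (1/2)·R2: [0, 0, 1, -2, 0, 1]
R4 ← R4 − (1/3)·R3: [0, 0, 0, 0, 0, 0]
Echelon form has 3 nonzero rows, so rank(M) = 3.
The rank gives the maximum number of linearly independent rows: 3.

3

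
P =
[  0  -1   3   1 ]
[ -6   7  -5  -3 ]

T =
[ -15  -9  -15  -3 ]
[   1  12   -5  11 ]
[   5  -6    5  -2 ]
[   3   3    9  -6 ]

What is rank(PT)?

2

First compute PT:
[[ 17, -27,  29, -23],
 [ 63, 159,   3, 123]]
Now row reduce the product.
R2 ← R2 − (63/17)·R1: [0, 4404/17, -1776/17, 3540/17]
2 nonzero rows, so rank(PT) = 2.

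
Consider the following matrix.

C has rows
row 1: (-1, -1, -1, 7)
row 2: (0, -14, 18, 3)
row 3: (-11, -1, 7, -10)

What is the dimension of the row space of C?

3

Row reduce to echelon form.
R3 ← R3 − (11)·R1: [0, 10, 18, -87]
R3 ← R3 + (5/7)·R2: [0, 0, 216/7, -594/7]
Echelon form has 3 nonzero rows, so rank(C) = 3.
The row space has dimension equal to the rank: 3.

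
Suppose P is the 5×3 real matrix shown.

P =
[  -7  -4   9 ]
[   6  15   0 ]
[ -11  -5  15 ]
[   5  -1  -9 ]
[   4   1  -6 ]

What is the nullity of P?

Row reduce to echelon form.
R2 ← R2 + (6/7)·R1: [0, 81/7, 54/7]
R3 ← R3 − (11/7)·R1: [0, 9/7, 6/7]
R4 ← R4 + (5/7)·R1: [0, -27/7, -18/7]
R5 ← R5 + (4/7)·R1: [0, -9/7, -6/7]
R3 ← R3 − (1/9)·R2: [0, 0, 0]
R4 ← R4 + (1/3)·R2: [0, 0, 0]
R5 ← R5 + (1/9)·R2: [0, 0, 0]
2 nonzero rows, so rank(P) = 2.
P has 3 columns; by rank–nullity, nullity = 3 − 2 = 1.

1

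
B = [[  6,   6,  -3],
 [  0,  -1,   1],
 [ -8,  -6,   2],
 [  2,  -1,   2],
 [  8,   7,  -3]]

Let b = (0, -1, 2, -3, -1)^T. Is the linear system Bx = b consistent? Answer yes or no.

Row reduce the augmented matrix [B | b].
R3 ← R3 + (4/3)·R1: [0, 2, -2, 2]
R4 ← R4 − (1/3)·R1: [0, -3, 3, -3]
R5 ← R5 − (4/3)·R1: [0, -1, 1, -1]
R3 ← R3 + (2)·R2: [0, 0, 0, 0]
R4 ← R4 − (3)·R2: [0, 0, 0, 0]
R5 ← R5 − R2: [0, 0, 0, 0]
The echelon form has 2 nonzero rows, and every pivot lies in the first 3 columns, so rank(B) = rank([B|b]) = 2.
The system is consistent.

yes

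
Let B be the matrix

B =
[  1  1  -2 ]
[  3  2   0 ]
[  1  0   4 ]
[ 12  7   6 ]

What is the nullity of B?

1

Row reduce to echelon form.
R2 ← R2 − (3)·R1: [0, -1, 6]
R3 ← R3 − R1: [0, -1, 6]
R4 ← R4 − (12)·R1: [0, -5, 30]
R3 ← R3 − R2: [0, 0, 0]
R4 ← R4 − (5)·R2: [0, 0, 0]
2 nonzero rows, so rank(B) = 2.
B has 3 columns; by rank–nullity, nullity = 3 − 2 = 1.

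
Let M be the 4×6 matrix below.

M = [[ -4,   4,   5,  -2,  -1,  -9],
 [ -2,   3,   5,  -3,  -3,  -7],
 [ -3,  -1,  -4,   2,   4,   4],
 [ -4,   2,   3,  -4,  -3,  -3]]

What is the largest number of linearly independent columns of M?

Row reduce to echelon form.
R2 ← R2 − (1/2)·R1: [0, 1, 5/2, -2, -5/2, -5/2]
R3 ← R3 − (3/4)·R1: [0, -4, -31/4, 7/2, 19/4, 43/4]
R4 ← R4 − R1: [0, -2, -2, -2, -2, 6]
R3 ← R3 + (4)·R2: [0, 0, 9/4, -9/2, -21/4, 3/4]
R4 ← R4 + (2)·R2: [0, 0, 3, -6, -7, 1]
R4 ← R4 − (4/3)·R3: [0, 0, 0, 0, 0, 0]
Echelon form has 3 nonzero rows, so rank(M) = 3.
The rank gives the maximum number of linearly independent columns: 3.

3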